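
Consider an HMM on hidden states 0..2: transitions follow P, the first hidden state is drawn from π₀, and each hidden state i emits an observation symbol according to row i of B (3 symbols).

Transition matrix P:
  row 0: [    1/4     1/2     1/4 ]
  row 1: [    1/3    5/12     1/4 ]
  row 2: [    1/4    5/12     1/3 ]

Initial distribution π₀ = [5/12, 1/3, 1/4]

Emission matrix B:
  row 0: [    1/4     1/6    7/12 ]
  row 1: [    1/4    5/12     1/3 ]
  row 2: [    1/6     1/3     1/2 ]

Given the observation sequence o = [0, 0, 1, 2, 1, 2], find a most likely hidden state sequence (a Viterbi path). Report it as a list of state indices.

t=0: δ = [1.042e-01, 8.333e-02, 4.167e-02]  (obs o_0=0)
t=1: δ = [6.944e-03, 1.302e-02, 4.340e-03]  ψ = [1, 0, 0]  (obs o_1=0)
t=2: δ = [7.234e-04, 2.261e-03, 1.085e-03]  ψ = [1, 1, 1]  (obs o_2=1)
t=3: δ = [4.396e-04, 3.140e-04, 2.826e-04]  ψ = [1, 1, 1]  (obs o_3=2)
t=4: δ = [1.831e-05, 9.157e-05, 3.663e-05]  ψ = [0, 0, 0]  (obs o_4=1)
t=5: δ = [1.781e-05, 1.272e-05, 1.145e-05]  ψ = [1, 1, 1]  (obs o_5=2)
backtrack: best end state = 0; path = [0, 1, 1, 0, 1, 0]

path = [0, 1, 1, 0, 1, 0]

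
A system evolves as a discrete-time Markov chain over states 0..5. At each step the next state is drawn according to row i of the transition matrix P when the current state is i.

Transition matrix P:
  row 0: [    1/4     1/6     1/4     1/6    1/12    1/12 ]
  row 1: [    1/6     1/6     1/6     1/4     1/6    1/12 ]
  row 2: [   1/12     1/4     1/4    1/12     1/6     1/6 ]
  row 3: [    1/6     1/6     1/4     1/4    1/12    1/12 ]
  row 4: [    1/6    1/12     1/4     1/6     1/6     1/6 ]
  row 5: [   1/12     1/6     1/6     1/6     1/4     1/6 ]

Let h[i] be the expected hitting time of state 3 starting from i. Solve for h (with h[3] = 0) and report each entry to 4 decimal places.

First-step conditioning: h[3] = 0; for i ≠ 3, h[i] = 1 + Σ_k P[i][k]·h[k].
  h[0] = 1 + 1/4·h[0] + 1/6·h[1] + 1/4·h[2] + 1/12·h[4] + 1/12·h[5]
  h[1] = 1 + 1/6·h[0] + 1/6·h[1] + 1/6·h[2] + 1/6·h[4] + 1/12·h[5]
  h[2] = 1 + 1/12·h[0] + 1/4·h[1] + 1/4·h[2] + 1/6·h[4] + 1/6·h[5]
  h[4] = 1 + 1/6·h[0] + 1/12·h[1] + 1/4·h[2] + 1/6·h[4] + 1/6·h[5]
  h[5] = 1 + 1/12·h[0] + 1/6·h[1] + 1/6·h[2] + 1/4·h[4] + 1/6·h[5]
Solving the 5×5 linear system over states ≠ 3 gives exactly h = [14016/2275, 1824/325, 75412/11375, 0, 70612/11375, 9956/1625] (h[3] = 0 is the target).

h = [6.1609, 5.6123, 6.6296, 0.0000, 6.2076, 6.1268]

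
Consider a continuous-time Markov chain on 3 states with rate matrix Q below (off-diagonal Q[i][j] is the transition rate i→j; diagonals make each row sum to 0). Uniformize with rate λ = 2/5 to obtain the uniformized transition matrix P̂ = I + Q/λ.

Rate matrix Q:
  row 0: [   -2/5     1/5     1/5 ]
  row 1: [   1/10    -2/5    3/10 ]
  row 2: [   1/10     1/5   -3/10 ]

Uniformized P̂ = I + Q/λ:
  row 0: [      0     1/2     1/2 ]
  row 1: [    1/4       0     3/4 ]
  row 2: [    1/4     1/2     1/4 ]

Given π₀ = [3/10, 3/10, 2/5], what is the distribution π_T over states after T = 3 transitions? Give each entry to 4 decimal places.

π = [0.1984, 0.3375, 0.4641]

t=0: π = [0.3000, 0.3000, 0.4000]
t=1: π = [0.1750, 0.3500, 0.4750]
t=2: π = [0.2063, 0.3250, 0.4688]
t=3: π = [0.1984, 0.3375, 0.4641]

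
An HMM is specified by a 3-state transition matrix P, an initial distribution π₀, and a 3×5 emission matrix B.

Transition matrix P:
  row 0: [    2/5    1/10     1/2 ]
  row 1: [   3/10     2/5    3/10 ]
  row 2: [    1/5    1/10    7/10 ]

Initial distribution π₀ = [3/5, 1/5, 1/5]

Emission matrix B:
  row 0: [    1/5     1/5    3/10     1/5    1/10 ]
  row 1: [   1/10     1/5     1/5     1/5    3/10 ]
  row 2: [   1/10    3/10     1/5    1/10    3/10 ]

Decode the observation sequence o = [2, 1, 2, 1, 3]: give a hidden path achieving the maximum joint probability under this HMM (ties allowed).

t=0: δ = [1.800e-01, 4.000e-02, 4.000e-02]  (obs o_0=2)
t=1: δ = [1.440e-02, 3.600e-03, 2.700e-02]  ψ = [0, 0, 0]  (obs o_1=1)
t=2: δ = [1.728e-03, 5.400e-04, 3.780e-03]  ψ = [0, 2, 2]  (obs o_2=2)
t=3: δ = [1.512e-04, 7.560e-05, 7.938e-04]  ψ = [2, 2, 2]  (obs o_3=1)
t=4: δ = [3.175e-05, 1.588e-05, 5.557e-05]  ψ = [2, 2, 2]  (obs o_4=3)
backtrack: best end state = 2; path = [0, 2, 2, 2, 2]

path = [0, 2, 2, 2, 2]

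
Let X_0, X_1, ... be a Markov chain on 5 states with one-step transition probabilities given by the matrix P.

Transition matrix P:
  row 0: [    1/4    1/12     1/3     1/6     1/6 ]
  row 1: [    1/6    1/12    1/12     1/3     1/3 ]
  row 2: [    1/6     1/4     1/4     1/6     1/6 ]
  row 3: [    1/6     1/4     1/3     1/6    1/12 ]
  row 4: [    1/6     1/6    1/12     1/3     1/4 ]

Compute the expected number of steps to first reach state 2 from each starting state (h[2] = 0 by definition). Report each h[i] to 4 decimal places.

First-step conditioning: h[2] = 0; for i ≠ 2, h[i] = 1 + Σ_k P[i][k]·h[k].
  h[0] = 1 + 1/4·h[0] + 1/12·h[1] + 1/6·h[3] + 1/6·h[4]
  h[1] = 1 + 1/6·h[0] + 1/12·h[1] + 1/3·h[3] + 1/3·h[4]
  h[3] = 1 + 1/6·h[0] + 1/4·h[1] + 1/6·h[3] + 1/12·h[4]
  h[4] = 1 + 1/6·h[0] + 1/6·h[1] + 1/3·h[3] + 1/4·h[4]
Solving the 4×4 linear system over states ≠ 2 gives exactly h = [708/179, 924/179, 0, 726/179, 924/179] (h[2] = 0 is the target).

h = [3.9553, 5.1620, 0.0000, 4.0559, 5.1620]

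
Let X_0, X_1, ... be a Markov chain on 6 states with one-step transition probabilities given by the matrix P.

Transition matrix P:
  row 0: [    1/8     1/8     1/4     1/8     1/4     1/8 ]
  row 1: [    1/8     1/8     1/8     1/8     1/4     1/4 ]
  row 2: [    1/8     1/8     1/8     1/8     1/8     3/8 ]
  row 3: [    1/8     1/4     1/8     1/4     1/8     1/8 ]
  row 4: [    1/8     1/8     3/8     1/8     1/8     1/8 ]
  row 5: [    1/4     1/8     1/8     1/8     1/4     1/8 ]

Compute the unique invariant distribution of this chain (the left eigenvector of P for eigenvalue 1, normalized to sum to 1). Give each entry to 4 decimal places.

π = [0.1488, 0.1429, 0.1899, 0.1429, 0.1852, 0.1903]

Balance equations π_j = Σ_i π_i·P[i][j]:
  π_0 = 1/8·π_0 + 1/8·π_1 + 1/8·π_2 + 1/8·π_3 + 1/8·π_4 + 1/4·π_5
  π_1 = 1/8·π_0 + 1/8·π_1 + 1/8·π_2 + 1/4·π_3 + 1/8·π_4 + 1/8·π_5
  π_2 = 1/4·π_0 + 1/8·π_1 + 1/8·π_2 + 1/8·π_3 + 3/8·π_4 + 1/8·π_5
  π_3 = 1/8·π_0 + 1/8·π_1 + 1/8·π_2 + 1/4·π_3 + 1/8·π_4 + 1/8·π_5
  π_4 = 1/4·π_0 + 1/4·π_1 + 1/8·π_2 + 1/8·π_3 + 1/8·π_4 + 1/4·π_5
  normalize: π_0 + π_1 + π_2 + π_3 + π_4 + π_5 = 1
Solving the linear system gives exactly π = [351/2359, 1/7, 64/337, 1/7, 437/2359, 449/2359].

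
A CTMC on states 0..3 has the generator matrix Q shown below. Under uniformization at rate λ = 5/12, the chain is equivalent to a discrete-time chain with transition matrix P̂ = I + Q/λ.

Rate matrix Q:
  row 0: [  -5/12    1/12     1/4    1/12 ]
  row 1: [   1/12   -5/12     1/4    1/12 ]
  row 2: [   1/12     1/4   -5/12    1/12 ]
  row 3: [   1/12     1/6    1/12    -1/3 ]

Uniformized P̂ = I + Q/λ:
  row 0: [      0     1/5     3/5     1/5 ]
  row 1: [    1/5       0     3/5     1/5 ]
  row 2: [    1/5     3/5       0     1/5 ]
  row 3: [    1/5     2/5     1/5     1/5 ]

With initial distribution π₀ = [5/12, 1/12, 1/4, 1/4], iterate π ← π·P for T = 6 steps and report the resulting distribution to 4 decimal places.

π = [0.1667, 0.3103, 0.3231, 0.2000]

t=0: π = [0.4167, 0.0833, 0.2500, 0.2500]
t=1: π = [0.1167, 0.3333, 0.3500, 0.2000]
t=2: π = [0.1767, 0.3133, 0.3100, 0.2000]
t=3: π = [0.1647, 0.3013, 0.3340, 0.2000]
t=4: π = [0.1671, 0.3133, 0.3196, 0.2000]
t=5: π = [0.1666, 0.3052, 0.3282, 0.2000]
t=6: π = [0.1667, 0.3103, 0.3231, 0.2000]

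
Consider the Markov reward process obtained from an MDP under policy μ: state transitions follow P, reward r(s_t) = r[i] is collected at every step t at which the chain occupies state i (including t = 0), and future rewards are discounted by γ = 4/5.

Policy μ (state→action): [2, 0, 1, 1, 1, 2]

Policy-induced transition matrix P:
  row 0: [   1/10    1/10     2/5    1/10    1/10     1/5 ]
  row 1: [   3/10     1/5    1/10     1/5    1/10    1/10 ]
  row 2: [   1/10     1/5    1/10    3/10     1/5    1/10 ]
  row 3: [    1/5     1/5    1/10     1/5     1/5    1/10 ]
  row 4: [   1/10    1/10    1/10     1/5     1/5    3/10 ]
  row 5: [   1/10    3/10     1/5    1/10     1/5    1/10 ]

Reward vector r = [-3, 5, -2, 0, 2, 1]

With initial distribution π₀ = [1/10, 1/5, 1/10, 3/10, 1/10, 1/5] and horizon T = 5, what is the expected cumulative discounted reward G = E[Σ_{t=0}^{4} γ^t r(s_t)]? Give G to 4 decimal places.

t=0: π = [0.1000, 0.2000, 0.1000, 0.3000, 0.1000, 0.2000], E[r] = 0.9000, γ^t·E[r] = 0.900000, running G = 0.900000
t=1: π = [0.1700, 0.2000, 0.1500, 0.1800, 0.1700, 0.1300], E[r] = 0.6600, γ^t·E[r] = 0.528000, running G = 1.428000
t=2: π = [0.1580, 0.1790, 0.1640, 0.1850, 0.1630, 0.1510], E[r] = 0.5700, γ^t·E[r] = 0.364800, running G = 1.792800
t=3: π = [0.1543, 0.1830, 0.1625, 0.1855, 0.1663, 0.1484], E[r] = 0.6081, γ^t·E[r] = 0.311347, running G = 2.104147
t=4: π = [0.1552, 0.1828, 0.1611, 0.1860, 0.1663, 0.1487], E[r] = 0.6074, γ^t·E[r] = 0.248799, running G = 2.352946

G = 2.3529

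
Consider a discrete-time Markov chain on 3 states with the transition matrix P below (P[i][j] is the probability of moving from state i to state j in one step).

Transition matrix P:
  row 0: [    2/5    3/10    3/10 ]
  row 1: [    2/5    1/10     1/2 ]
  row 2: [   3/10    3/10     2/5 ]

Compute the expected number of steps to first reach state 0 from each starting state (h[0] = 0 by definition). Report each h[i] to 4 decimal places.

First-step conditioning: h[0] = 0; for i ≠ 0, h[i] = 1 + Σ_k P[i][k]·h[k].
  h[1] = 1 + 1/10·h[1] + 1/2·h[2]
  h[2] = 1 + 3/10·h[1] + 2/5·h[2]
Solving the 2×2 linear system over states ≠ 0 gives exactly h = [0, 110/39, 40/13] (h[0] = 0 is the target).

h = [0.0000, 2.8205, 3.0769]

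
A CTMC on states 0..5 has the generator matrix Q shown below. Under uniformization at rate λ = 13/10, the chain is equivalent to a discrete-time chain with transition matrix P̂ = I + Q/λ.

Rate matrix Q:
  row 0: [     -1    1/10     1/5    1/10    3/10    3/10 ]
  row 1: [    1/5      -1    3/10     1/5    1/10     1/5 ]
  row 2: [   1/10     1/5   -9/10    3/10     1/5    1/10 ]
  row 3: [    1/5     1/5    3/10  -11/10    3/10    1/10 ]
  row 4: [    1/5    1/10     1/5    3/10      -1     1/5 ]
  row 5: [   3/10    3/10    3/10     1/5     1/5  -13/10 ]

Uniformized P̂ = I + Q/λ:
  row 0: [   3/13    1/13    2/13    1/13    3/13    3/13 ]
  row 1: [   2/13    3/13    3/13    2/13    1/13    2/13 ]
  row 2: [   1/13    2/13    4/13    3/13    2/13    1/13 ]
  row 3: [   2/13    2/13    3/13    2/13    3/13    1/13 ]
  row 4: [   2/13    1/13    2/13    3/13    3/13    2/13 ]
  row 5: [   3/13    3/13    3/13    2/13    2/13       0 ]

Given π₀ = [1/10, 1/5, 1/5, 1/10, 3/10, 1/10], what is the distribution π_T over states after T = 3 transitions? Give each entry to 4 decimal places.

π = [0.1579, 0.1480, 0.2216, 0.1727, 0.1818, 0.1179]

t=0: π = [0.1000, 0.2000, 0.2000, 0.1000, 0.3000, 0.1000]
t=1: π = [0.1538, 0.1462, 0.2154, 0.1846, 0.1769, 0.1231]
t=2: π = [0.1586, 0.1491, 0.2219, 0.1722, 0.1822, 0.1160]
t=3: π = [0.1579, 0.1480, 0.2216, 0.1727, 0.1818, 0.1179]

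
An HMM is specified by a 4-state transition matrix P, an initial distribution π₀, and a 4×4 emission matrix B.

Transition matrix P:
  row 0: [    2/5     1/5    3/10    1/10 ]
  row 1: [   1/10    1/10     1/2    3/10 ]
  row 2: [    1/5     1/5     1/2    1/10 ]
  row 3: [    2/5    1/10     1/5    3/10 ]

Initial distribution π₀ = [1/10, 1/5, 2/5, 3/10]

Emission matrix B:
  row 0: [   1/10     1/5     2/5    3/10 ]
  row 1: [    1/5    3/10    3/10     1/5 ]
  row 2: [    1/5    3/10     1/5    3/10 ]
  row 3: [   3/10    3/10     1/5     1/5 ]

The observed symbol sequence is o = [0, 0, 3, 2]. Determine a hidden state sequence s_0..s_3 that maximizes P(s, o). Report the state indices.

t=0: δ = [1.000e-02, 4.000e-02, 8.000e-02, 9.000e-02]  (obs o_0=0)
t=1: δ = [3.600e-03, 3.200e-03, 8.000e-03, 8.100e-03]  ψ = [3, 2, 2, 3]  (obs o_1=0)
t=2: δ = [9.720e-04, 3.200e-04, 1.200e-03, 4.860e-04]  ψ = [3, 2, 2, 3]  (obs o_2=3)
t=3: δ = [1.555e-04, 7.200e-05, 1.200e-04, 2.916e-05]  ψ = [0, 2, 2, 3]  (obs o_3=2)
backtrack: best end state = 0; path = [3, 3, 0, 0]

path = [3, 3, 0, 0]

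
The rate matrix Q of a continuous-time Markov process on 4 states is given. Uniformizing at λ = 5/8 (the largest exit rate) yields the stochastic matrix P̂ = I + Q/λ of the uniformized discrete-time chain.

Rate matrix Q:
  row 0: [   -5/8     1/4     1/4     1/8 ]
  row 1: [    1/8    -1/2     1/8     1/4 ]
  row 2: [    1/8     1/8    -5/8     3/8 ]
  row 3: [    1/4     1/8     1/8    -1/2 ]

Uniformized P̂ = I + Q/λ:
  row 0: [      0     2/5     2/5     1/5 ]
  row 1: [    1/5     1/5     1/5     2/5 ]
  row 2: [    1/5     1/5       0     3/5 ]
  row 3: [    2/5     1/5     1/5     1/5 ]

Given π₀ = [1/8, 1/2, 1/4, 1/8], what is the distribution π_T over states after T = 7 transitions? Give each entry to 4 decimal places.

t=0: π = [0.1250, 0.5000, 0.2500, 0.1250]
t=1: π = [0.2000, 0.2250, 0.1750, 0.4000]
t=2: π = [0.2400, 0.2400, 0.2050, 0.3150]
t=3: π = [0.2150, 0.2480, 0.2070, 0.3300]
t=4: π = [0.2230, 0.2430, 0.2016, 0.3324]
t=5: π = [0.2219, 0.2446, 0.2043, 0.3292]
t=6: π = [0.2215, 0.2444, 0.2035, 0.3306]
t=7: π = [0.2218, 0.2443, 0.2036, 0.3303]

π = [0.2218, 0.2443, 0.2036, 0.3303]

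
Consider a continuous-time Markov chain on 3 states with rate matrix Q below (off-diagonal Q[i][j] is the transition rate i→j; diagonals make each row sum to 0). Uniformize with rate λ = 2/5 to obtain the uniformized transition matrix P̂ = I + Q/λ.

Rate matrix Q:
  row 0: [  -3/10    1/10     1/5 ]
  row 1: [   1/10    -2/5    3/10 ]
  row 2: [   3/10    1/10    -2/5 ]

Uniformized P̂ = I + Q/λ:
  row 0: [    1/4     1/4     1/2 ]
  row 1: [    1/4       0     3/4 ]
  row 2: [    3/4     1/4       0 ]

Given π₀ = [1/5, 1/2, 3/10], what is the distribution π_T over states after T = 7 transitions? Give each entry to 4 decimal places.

π = [0.4305, 0.2000, 0.3695]

t=0: π = [0.2000, 0.5000, 0.3000]
t=1: π = [0.4000, 0.1250, 0.4750]
t=2: π = [0.4875, 0.2188, 0.2938]
t=3: π = [0.3969, 0.1953, 0.4078]
t=4: π = [0.4539, 0.2012, 0.3449]
t=5: π = [0.4225, 0.1997, 0.3778]
t=6: π = [0.4389, 0.2001, 0.3610]
t=7: π = [0.4305, 0.2000, 0.3695]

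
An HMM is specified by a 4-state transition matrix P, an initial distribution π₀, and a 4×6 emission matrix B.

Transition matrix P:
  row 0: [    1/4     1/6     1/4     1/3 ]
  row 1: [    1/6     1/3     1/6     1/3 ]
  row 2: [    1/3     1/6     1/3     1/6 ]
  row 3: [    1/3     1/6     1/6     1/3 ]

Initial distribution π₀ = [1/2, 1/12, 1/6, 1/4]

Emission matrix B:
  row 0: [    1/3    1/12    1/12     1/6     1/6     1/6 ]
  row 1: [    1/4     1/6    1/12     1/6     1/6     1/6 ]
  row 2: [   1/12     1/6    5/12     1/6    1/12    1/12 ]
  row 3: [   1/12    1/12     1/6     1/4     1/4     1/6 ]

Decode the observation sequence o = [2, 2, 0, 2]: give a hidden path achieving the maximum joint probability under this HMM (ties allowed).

path = [2, 2, 0, 2]

t=0: δ = [4.167e-02, 6.944e-03, 6.944e-02, 4.167e-02]  (obs o_0=2)
t=1: δ = [1.929e-03, 9.645e-04, 9.645e-03, 2.315e-03]  ψ = [2, 2, 2, 0]  (obs o_1=2)
t=2: δ = [1.072e-03, 4.019e-04, 2.679e-04, 1.340e-04]  ψ = [2, 2, 2, 2]  (obs o_2=0)
t=3: δ = [2.233e-05, 1.488e-05, 1.116e-04, 5.954e-05]  ψ = [0, 0, 0, 0]  (obs o_3=2)
backtrack: best end state = 2; path = [2, 2, 0, 2]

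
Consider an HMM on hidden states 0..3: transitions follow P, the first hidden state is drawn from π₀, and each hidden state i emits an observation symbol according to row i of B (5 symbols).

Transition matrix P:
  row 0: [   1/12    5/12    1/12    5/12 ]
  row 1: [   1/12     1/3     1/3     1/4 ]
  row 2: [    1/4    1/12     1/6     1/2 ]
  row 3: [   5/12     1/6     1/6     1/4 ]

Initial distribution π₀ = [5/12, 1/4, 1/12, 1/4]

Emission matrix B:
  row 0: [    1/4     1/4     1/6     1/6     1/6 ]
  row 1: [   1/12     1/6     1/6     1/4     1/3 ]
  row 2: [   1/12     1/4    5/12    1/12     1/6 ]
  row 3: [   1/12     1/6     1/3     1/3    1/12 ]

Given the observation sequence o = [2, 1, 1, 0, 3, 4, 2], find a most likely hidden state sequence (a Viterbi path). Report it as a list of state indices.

t=0: δ = [6.944e-02, 4.167e-02, 3.472e-02, 8.333e-02]  (obs o_0=2)
t=1: δ = [8.681e-03, 4.823e-03, 3.472e-03, 4.823e-03]  ψ = [3, 0, 1, 0]  (obs o_1=1)
t=2: δ = [5.023e-04, 6.028e-04, 4.019e-04, 6.028e-04]  ψ = [3, 0, 1, 0]  (obs o_2=1)
t=3: δ = [6.279e-05, 1.744e-05, 1.674e-05, 1.744e-05]  ψ = [3, 0, 1, 0]  (obs o_3=0)
t=4: δ = [1.211e-06, 6.541e-06, 4.845e-07, 8.721e-06]  ψ = [3, 0, 1, 0]  (obs o_4=3)
t=5: δ = [6.056e-07, 7.268e-07, 3.634e-07, 1.817e-07]  ψ = [3, 1, 1, 3]  (obs o_5=4)
t=6: δ = [1.514e-08, 4.206e-08, 1.009e-07, 8.412e-08]  ψ = [2, 0, 1, 0]  (obs o_6=2)
backtrack: best end state = 2; path = [3, 0, 3, 0, 1, 1, 2]

path = [3, 0, 3, 0, 1, 1, 2]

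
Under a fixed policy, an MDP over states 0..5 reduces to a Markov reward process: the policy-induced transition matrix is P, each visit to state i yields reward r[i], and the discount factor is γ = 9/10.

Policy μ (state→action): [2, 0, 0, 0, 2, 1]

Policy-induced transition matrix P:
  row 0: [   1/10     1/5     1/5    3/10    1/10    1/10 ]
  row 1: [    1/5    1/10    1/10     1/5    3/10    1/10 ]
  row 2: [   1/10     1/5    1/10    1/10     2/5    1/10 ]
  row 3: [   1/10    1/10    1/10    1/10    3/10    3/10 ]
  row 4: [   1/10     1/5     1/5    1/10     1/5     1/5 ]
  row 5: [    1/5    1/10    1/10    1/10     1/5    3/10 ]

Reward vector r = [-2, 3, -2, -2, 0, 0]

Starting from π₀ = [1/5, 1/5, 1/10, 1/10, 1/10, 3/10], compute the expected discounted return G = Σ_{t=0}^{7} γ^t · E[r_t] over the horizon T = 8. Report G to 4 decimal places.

t=0: π = [0.2000, 0.2000, 0.1000, 0.1000, 0.1000, 0.3000], E[r] = -0.2000, γ^t·E[r] = -0.200000, running G = -0.200000
t=1: π = [0.1500, 0.1400, 0.1300, 0.1600, 0.2300, 0.1900], E[r] = -0.4600, γ^t·E[r] = -0.414000, running G = -0.614000
t=2: π = [0.1330, 0.1510, 0.1380, 0.1440, 0.2410, 0.1930], E[r] = -0.3770, γ^t·E[r] = -0.305370, running G = -0.919370
t=3: π = [0.1344, 0.1512, 0.1374, 0.1417, 0.2438, 0.1915], E[r] = -0.3734, γ^t·E[r] = -0.272209, running G = -1.191579
t=4: π = [0.1343, 0.1516, 0.1378, 0.1420, 0.2433, 0.1910], E[r] = -0.3735, γ^t·E[r] = -0.245053, running G = -1.436632
t=5: π = [0.1343, 0.1515, 0.1378, 0.1420, 0.2435, 0.1909], E[r] = -0.3734, γ^t·E[r] = -0.220507, running G = -1.657139
t=6: π = [0.1342, 0.1516, 0.1378, 0.1420, 0.2435, 0.1909], E[r] = -0.3734, γ^t·E[r] = -0.198442, running G = -1.855581
t=7: π = [0.1342, 0.1516, 0.1378, 0.1420, 0.2435, 0.1909], E[r] = -0.3734, γ^t·E[r] = -0.178597, running G = -2.034178

G = -2.0342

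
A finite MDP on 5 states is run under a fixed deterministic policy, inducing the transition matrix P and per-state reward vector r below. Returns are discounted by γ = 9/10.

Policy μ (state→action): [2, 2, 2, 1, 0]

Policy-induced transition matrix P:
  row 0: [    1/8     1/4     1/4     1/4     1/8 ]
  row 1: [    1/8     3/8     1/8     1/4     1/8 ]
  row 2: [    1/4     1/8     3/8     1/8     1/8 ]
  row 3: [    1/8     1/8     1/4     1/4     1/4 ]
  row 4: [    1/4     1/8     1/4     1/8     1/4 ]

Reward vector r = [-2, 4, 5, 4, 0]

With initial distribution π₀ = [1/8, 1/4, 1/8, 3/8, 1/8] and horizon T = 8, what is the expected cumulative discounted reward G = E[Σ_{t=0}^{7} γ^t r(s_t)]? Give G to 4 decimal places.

t=0: π = [0.1250, 0.2500, 0.1250, 0.3750, 0.1250], E[r] = 2.8750, γ^t·E[r] = 2.875000, running G = 2.875000
t=1: π = [0.1563, 0.2031, 0.2344, 0.2188, 0.1875], E[r] = 2.5469, γ^t·E[r] = 2.292188, running G = 5.167188
t=2: π = [0.1777, 0.1953, 0.2539, 0.1973, 0.1758], E[r] = 2.4844, γ^t·E[r] = 2.012344, running G = 7.179531
t=3: π = [0.1787, 0.1960, 0.2573, 0.1963, 0.1716], E[r] = 2.4985, γ^t·E[r] = 1.821432, running G = 9.000963
t=4: π = [0.1786, 0.1964, 0.2577, 0.1964, 0.1710], E[r] = 2.5020, γ^t·E[r] = 1.641551, running G = 10.642515
t=5: π = [0.1786, 0.1964, 0.2577, 0.1964, 0.1709], E[r] = 2.5025, γ^t·E[r] = 1.477696, running G = 12.120211
t=6: π = [0.1786, 0.1964, 0.2577, 0.1964, 0.1709], E[r] = 2.5025, γ^t·E[r] = 1.329956, running G = 13.450167
t=7: π = [0.1786, 0.1964, 0.2577, 0.1964, 0.1709], E[r] = 2.5026, γ^t·E[r] = 1.196963, running G = 14.647130

G = 14.6471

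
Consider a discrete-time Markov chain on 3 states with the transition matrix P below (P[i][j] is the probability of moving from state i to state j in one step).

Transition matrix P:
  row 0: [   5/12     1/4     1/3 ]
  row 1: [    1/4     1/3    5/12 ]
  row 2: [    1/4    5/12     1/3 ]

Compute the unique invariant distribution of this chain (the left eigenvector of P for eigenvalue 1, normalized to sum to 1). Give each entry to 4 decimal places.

Balance equations π_j = Σ_i π_i·P[i][j]:
  π_0 = 5/12·π_0 + 1/4·π_1 + 1/4·π_2
  π_1 = 1/4·π_0 + 1/3·π_1 + 5/12·π_2
  normalize: π_0 + π_1 + π_2 = 1
Solving the linear system gives exactly π = [3/10, 22/65, 47/130].

π = [0.3000, 0.3385, 0.3615]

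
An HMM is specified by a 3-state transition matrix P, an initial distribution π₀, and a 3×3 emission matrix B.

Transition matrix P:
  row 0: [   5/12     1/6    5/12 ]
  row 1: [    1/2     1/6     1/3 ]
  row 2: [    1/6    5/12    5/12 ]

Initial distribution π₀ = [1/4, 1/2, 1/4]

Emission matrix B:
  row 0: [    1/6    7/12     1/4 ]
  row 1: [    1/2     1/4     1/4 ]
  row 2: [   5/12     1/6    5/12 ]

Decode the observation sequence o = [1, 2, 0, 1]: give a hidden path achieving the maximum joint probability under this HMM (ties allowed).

t=0: δ = [1.458e-01, 1.250e-01, 4.167e-02]  (obs o_0=1)
t=1: δ = [1.562e-02, 6.076e-03, 2.532e-02]  ψ = [1, 0, 0]  (obs o_1=2)
t=2: δ = [1.085e-03, 5.275e-03, 4.396e-03]  ψ = [0, 2, 2]  (obs o_2=0)
t=3: δ = [1.538e-03, 4.579e-04, 3.052e-04]  ψ = [1, 2, 2]  (obs o_3=1)
backtrack: best end state = 0; path = [0, 2, 1, 0]

path = [0, 2, 1, 0]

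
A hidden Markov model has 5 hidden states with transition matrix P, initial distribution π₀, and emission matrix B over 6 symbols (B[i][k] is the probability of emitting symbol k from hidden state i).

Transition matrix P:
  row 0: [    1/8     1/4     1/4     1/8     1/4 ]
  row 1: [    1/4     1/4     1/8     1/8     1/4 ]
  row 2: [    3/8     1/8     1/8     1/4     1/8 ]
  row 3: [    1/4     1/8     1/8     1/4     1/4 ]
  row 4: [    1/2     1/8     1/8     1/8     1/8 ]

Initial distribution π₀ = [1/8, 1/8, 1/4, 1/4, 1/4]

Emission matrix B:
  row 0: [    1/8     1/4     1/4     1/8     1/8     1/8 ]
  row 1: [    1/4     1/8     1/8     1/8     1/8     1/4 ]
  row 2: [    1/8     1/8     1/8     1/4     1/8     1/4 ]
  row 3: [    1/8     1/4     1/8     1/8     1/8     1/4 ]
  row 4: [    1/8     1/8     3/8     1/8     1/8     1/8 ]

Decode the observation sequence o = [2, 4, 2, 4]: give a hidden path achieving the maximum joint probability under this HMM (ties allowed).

path = [4, 0, 4, 0]

t=0: δ = [3.125e-02, 1.562e-02, 3.125e-02, 3.125e-02, 9.375e-02]  (obs o_0=2)
t=1: δ = [5.859e-03, 1.465e-03, 1.465e-03, 1.465e-03, 1.465e-03]  ψ = [4, 4, 4, 4, 4]  (obs o_1=4)
t=2: δ = [1.831e-04, 1.831e-04, 1.831e-04, 9.155e-05, 5.493e-04]  ψ = [0, 0, 0, 0, 0]  (obs o_2=2)
t=3: δ = [3.433e-05, 8.583e-06, 8.583e-06, 8.583e-06, 8.583e-06]  ψ = [4, 4, 4, 4, 4]  (obs o_3=4)
backtrack: best end state = 0; path = [4, 0, 4, 0]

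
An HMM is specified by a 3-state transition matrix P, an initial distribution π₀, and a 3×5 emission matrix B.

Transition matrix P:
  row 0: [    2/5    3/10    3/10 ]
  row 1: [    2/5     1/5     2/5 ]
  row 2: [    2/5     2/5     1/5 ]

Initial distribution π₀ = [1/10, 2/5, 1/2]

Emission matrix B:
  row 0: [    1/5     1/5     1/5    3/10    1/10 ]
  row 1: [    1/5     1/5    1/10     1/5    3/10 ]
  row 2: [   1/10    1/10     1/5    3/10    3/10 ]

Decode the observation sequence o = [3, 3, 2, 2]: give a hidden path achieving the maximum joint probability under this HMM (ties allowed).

path = [2, 0, 0, 0]

t=0: δ = [3.000e-02, 8.000e-02, 1.500e-01]  (obs o_0=3)
t=1: δ = [1.800e-02, 1.200e-02, 9.600e-03]  ψ = [2, 2, 1]  (obs o_1=3)
t=2: δ = [1.440e-03, 5.400e-04, 1.080e-03]  ψ = [0, 0, 0]  (obs o_2=2)
t=3: δ = [1.152e-04, 4.320e-05, 8.640e-05]  ψ = [0, 0, 0]  (obs o_3=2)
backtrack: best end state = 0; path = [2, 0, 0, 0]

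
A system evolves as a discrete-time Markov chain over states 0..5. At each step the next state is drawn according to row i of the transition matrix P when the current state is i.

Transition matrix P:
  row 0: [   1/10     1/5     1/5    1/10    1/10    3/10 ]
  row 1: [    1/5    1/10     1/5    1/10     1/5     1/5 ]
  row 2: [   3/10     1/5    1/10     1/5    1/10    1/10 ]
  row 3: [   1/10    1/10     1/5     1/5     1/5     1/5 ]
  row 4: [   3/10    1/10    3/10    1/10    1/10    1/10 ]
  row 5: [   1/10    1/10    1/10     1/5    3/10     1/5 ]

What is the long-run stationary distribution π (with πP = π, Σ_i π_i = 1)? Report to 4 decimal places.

π = [0.1828, 0.1363, 0.1802, 0.1515, 0.1655, 0.1837]

Balance equations π_j = Σ_i π_i·P[i][j]:
  π_0 = 1/10·π_0 + 1/5·π_1 + 3/10·π_2 + 1/10·π_3 + 3/10·π_4 + 1/10·π_5
  π_1 = 1/5·π_0 + 1/10·π_1 + 1/5·π_2 + 1/10·π_3 + 1/10·π_4 + 1/10·π_5
  π_2 = 1/5·π_0 + 1/5·π_1 + 1/10·π_2 + 1/5·π_3 + 3/10·π_4 + 1/10·π_5
  π_3 = 1/10·π_0 + 1/10·π_1 + 1/5·π_2 + 1/5·π_3 + 1/10·π_4 + 1/5·π_5
  π_4 = 1/10·π_0 + 1/5·π_1 + 1/10·π_2 + 1/5·π_3 + 1/10·π_4 + 3/10·π_5
  normalize: π_0 + π_1 + π_2 + π_3 + π_4 + π_5 = 1
Solving the linear system gives exactly π = [22546/123359, 16813/123359, 22225/123359, 18694/123359, 20419/123359, 22662/123359].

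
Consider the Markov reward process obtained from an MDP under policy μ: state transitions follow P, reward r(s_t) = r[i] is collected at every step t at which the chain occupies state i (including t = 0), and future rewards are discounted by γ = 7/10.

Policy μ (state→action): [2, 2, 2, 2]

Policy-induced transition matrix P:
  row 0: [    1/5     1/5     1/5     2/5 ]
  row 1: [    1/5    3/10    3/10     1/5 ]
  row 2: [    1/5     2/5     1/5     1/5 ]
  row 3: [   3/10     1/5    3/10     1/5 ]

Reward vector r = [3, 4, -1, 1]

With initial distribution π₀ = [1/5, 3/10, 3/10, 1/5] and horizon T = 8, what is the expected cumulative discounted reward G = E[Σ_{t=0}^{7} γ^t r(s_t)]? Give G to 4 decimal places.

G = 5.5312

t=0: π = [0.2000, 0.3000, 0.3000, 0.2000], E[r] = 1.7000, γ^t·E[r] = 1.700000, running G = 1.700000
t=1: π = [0.2200, 0.2900, 0.2500, 0.2400], E[r] = 1.8100, γ^t·E[r] = 1.267000, running G = 2.967000
t=2: π = [0.2240, 0.2790, 0.2530, 0.2440], E[r] = 1.7790, γ^t·E[r] = 0.871710, running G = 3.838710
t=3: π = [0.2244, 0.2785, 0.2523, 0.2448], E[r] = 1.7797, γ^t·E[r] = 0.610437, running G = 4.449147
t=4: π = [0.2245, 0.2783, 0.2523, 0.2449], E[r] = 1.7792, γ^t·E[r] = 0.427193, running G = 4.876340
t=5: π = [0.2245, 0.2783, 0.2523, 0.2449], E[r] = 1.7792, γ^t·E[r] = 0.299035, running G = 5.175375
t=6: π = [0.2245, 0.2783, 0.2523, 0.2449], E[r] = 1.7792, γ^t·E[r] = 0.209324, running G = 5.384699
t=7: π = [0.2245, 0.2783, 0.2523, 0.2449], E[r] = 1.7792, γ^t·E[r] = 0.146526, running G = 5.531225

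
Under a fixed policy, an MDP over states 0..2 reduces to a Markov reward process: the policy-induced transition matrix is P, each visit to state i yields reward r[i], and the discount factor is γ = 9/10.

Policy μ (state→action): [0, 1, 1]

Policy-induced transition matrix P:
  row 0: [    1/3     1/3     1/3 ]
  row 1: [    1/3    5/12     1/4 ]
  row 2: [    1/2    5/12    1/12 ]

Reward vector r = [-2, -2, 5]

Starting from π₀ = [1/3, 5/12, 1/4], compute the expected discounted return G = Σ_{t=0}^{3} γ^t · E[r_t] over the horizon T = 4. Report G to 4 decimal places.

G = -1.0404

t=0: π = [0.3333, 0.4167, 0.2500], E[r] = -0.2500, γ^t·E[r] = -0.250000, running G = -0.250000
t=1: π = [0.3750, 0.3889, 0.2361], E[r] = -0.3472, γ^t·E[r] = -0.312500, running G = -0.562500
t=2: π = [0.3727, 0.3854, 0.2419], E[r] = -0.3067, γ^t·E[r] = -0.248438, running G = -0.810938
t=3: π = [0.3736, 0.3856, 0.2407], E[r] = -0.3148, γ^t·E[r] = -0.229500, running G = -1.040438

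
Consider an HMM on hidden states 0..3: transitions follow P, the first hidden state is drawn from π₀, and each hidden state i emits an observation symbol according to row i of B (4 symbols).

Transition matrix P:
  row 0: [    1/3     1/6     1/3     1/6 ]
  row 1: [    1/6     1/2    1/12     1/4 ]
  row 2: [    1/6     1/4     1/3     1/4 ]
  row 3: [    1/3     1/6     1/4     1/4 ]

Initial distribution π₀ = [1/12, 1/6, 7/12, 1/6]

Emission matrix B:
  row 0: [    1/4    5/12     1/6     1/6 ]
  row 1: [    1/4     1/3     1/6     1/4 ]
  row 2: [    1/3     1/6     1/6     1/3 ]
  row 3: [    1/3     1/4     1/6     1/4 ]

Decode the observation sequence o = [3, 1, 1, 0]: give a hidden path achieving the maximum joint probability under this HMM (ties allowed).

path = [2, 1, 1, 1]

t=0: δ = [1.389e-02, 4.167e-02, 1.944e-01, 4.167e-02]  (obs o_0=3)
t=1: δ = [1.350e-02, 1.620e-02, 1.080e-02, 1.215e-02]  ψ = [2, 2, 2, 2]  (obs o_1=1)
t=2: δ = [1.875e-03, 2.701e-03, 7.502e-04, 1.013e-03]  ψ = [0, 1, 0, 1]  (obs o_2=1)
t=3: δ = [1.563e-04, 3.376e-04, 2.084e-04, 2.251e-04]  ψ = [0, 1, 0, 1]  (obs o_3=0)
backtrack: best end state = 1; path = [2, 1, 1, 1]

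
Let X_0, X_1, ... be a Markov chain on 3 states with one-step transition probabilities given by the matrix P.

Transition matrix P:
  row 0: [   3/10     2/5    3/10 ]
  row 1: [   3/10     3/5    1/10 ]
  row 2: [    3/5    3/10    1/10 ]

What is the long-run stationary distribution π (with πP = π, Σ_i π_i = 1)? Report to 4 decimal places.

π = [0.3511, 0.4787, 0.1702]

Balance equations π_j = Σ_i π_i·P[i][j]:
  π_0 = 3/10·π_0 + 3/10·π_1 + 3/5·π_2
  π_1 = 2/5·π_0 + 3/5·π_1 + 3/10·π_2
  normalize: π_0 + π_1 + π_2 = 1
Solving the linear system gives exactly π = [33/94, 45/94, 8/47].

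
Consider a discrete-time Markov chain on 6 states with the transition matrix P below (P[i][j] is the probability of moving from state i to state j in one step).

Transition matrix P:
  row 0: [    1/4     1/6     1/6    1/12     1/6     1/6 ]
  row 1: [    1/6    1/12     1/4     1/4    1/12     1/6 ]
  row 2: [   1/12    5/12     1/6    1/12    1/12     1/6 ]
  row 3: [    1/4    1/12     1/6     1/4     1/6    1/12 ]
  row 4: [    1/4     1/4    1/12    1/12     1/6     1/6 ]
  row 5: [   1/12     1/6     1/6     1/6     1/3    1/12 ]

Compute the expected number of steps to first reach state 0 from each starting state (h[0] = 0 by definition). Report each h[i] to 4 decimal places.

h = [0.0000, 5.9822, 6.5373, 5.3645, 5.4497, 6.3242]

First-step conditioning: h[0] = 0; for i ≠ 0, h[i] = 1 + Σ_k P[i][k]·h[k].
  h[1] = 1 + 1/12·h[1] + 1/4·h[2] + 1/4·h[3] + 1/12·h[4] + 1/6·h[5]
  h[2] = 1 + 5/12·h[1] + 1/6·h[2] + 1/12·h[3] + 1/12·h[4] + 1/6·h[5]
  h[3] = 1 + 1/12·h[1] + 1/6·h[2] + 1/4·h[3] + 1/6·h[4] + 1/12·h[5]
  h[4] = 1 + 1/4·h[1] + 1/12·h[2] + 1/12·h[3] + 1/6·h[4] + 1/6·h[5]
  h[5] = 1 + 1/6·h[1] + 1/6·h[2] + 1/6·h[3] + 1/3·h[4] + 1/12·h[5]
Solving the 5×5 linear system over states ≠ 0 gives exactly h = [0, 12066/2017, 145044/22187, 119022/22187, 10992/2017, 12756/2017] (h[0] = 0 is the target).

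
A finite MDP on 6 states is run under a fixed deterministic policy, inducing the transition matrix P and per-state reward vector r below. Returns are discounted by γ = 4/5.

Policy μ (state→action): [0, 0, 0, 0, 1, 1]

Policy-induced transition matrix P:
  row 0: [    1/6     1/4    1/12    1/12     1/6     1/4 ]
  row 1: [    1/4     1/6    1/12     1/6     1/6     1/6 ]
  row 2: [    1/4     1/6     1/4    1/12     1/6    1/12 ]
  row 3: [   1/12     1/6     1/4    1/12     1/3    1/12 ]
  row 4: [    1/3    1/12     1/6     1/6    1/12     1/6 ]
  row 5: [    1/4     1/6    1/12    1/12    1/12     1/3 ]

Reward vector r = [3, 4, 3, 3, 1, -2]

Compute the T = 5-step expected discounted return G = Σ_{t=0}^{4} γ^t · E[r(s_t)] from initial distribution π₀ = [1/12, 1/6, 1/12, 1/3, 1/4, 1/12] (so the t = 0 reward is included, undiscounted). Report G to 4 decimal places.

G = 6.8163

t=0: π = [0.0833, 0.1667, 0.0833, 0.3333, 0.2500, 0.0833], E[r] = 2.2500, γ^t·E[r] = 2.250000, running G = 2.250000
t=1: π = [0.2083, 0.1528, 0.1736, 0.1181, 0.1944, 0.1528], E[r] = 2.0000, γ^t·E[r] = 1.600000, running G = 3.850000
t=2: π = [0.2292, 0.1678, 0.1481, 0.1123, 0.1574, 0.1852], E[r] = 1.9271, γ^t·E[r] = 1.233333, running G = 5.083333
t=3: π = [0.2253, 0.1726, 0.1399, 0.1104, 0.1568, 0.1949], E[r] = 1.8844, γ^t·E[r] = 0.964790, running G = 6.048123
t=4: π = [0.2259, 0.1724, 0.1381, 0.1108, 0.1558, 0.1971], E[r] = 1.8755, γ^t·E[r] = 0.768201, running G = 6.816324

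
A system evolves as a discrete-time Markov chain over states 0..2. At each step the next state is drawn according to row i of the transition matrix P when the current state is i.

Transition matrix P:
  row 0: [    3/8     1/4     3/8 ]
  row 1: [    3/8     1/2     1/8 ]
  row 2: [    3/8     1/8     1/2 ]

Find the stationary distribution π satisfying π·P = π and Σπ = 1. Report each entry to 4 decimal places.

Balance equations π_j = Σ_i π_i·P[i][j]:
  π_0 = 3/8·π_0 + 3/8·π_1 + 3/8·π_2
  π_1 = 1/4·π_0 + 1/2·π_1 + 1/8·π_2
  normalize: π_0 + π_1 + π_2 = 1
Solving the linear system gives exactly π = [3/8, 11/40, 7/20].

π = [0.3750, 0.2750, 0.3500]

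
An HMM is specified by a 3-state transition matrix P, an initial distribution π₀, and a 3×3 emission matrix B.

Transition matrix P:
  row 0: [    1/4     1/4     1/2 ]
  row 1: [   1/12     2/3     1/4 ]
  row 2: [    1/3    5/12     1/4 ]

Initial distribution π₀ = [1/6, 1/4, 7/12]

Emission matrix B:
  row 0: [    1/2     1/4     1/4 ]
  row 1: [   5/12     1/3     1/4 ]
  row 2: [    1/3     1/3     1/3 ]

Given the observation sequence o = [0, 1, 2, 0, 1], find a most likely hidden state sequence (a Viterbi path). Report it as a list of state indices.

t=0: δ = [8.333e-02, 1.042e-01, 1.944e-01]  (obs o_0=0)
t=1: δ = [1.620e-02, 2.701e-02, 1.620e-02]  ψ = [2, 2, 2]  (obs o_1=1)
t=2: δ = [1.350e-03, 4.501e-03, 2.701e-03]  ψ = [2, 1, 0]  (obs o_2=2)
t=3: δ = [4.501e-04, 1.250e-03, 3.751e-04]  ψ = [2, 1, 1]  (obs o_3=0)
t=4: δ = [3.126e-05, 2.778e-04, 1.042e-04]  ψ = [2, 1, 1]  (obs o_4=1)
backtrack: best end state = 1; path = [2, 1, 1, 1, 1]

path = [2, 1, 1, 1, 1]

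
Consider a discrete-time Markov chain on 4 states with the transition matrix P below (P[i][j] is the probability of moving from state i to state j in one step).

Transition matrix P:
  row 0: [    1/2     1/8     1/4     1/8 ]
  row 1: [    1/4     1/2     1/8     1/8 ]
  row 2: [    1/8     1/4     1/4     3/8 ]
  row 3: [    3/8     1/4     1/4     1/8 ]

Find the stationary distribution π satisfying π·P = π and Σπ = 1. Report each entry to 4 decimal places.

Balance equations π_j = Σ_i π_i·P[i][j]:
  π_0 = 1/2·π_0 + 1/4·π_1 + 1/8·π_2 + 3/8·π_3
  π_1 = 1/8·π_0 + 1/2·π_1 + 1/4·π_2 + 1/4·π_3
  π_2 = 1/4·π_0 + 1/8·π_1 + 1/4·π_2 + 1/4·π_3
  normalize: π_0 + π_1 + π_2 + π_3 = 1
Solving the linear system gives exactly π = [18/55, 46/165, 71/330, 59/330].

π = [0.3273, 0.2788, 0.2152, 0.1788]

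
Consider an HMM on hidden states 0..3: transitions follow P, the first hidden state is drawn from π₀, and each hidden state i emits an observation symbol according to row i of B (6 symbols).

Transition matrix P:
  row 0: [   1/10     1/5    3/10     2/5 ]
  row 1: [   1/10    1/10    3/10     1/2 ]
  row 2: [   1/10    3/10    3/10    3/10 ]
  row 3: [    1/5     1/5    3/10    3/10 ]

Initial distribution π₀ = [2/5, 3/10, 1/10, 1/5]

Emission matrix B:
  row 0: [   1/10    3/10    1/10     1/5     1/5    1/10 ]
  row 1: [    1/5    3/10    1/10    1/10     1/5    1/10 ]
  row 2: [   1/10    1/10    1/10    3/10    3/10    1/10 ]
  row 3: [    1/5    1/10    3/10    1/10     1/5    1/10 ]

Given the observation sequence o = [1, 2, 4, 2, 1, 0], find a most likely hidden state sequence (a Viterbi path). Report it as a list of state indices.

path = [0, 3, 2, 3, 1, 3]

t=0: δ = [1.200e-01, 9.000e-02, 1.000e-02, 2.000e-02]  (obs o_0=1)
t=1: δ = [1.200e-03, 2.400e-03, 3.600e-03, 1.440e-02]  ψ = [0, 0, 0, 0]  (obs o_1=2)
t=2: δ = [5.760e-04, 5.760e-04, 1.296e-03, 8.640e-04]  ψ = [3, 3, 3, 3]  (obs o_2=4)
t=3: δ = [1.728e-05, 3.888e-05, 3.888e-05, 1.166e-04]  ψ = [3, 2, 2, 2]  (obs o_3=2)
t=4: δ = [6.998e-06, 6.998e-06, 3.499e-06, 3.499e-06]  ψ = [3, 3, 3, 3]  (obs o_4=1)
t=5: δ = [6.998e-08, 2.799e-07, 2.100e-07, 6.998e-07]  ψ = [0, 0, 0, 1]  (obs o_5=0)
backtrack: best end state = 3; path = [0, 3, 2, 3, 1, 3]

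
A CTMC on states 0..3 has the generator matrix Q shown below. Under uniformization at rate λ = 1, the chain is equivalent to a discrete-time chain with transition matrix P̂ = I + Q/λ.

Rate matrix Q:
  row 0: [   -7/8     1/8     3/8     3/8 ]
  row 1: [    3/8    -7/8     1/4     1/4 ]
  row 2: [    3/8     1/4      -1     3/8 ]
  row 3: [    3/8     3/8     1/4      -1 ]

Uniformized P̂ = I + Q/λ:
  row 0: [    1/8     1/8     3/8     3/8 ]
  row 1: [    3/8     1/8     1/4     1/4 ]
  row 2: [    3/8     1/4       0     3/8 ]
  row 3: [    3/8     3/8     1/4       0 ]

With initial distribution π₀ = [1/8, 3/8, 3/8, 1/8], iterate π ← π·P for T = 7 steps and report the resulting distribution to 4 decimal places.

π = [0.3000, 0.2170, 0.2300, 0.2531]

t=0: π = [0.1250, 0.3750, 0.3750, 0.1250]
t=1: π = [0.3438, 0.2031, 0.1719, 0.2813]
t=2: π = [0.2891, 0.2168, 0.2500, 0.2441]
t=3: π = [0.3027, 0.2173, 0.2236, 0.2563]
t=4: π = [0.2993, 0.2170, 0.2319, 0.2517]
t=5: π = [0.3002, 0.2169, 0.2294, 0.2535]
t=6: π = [0.3000, 0.2170, 0.2302, 0.2528]
t=7: π = [0.3000, 0.2170, 0.2300, 0.2531]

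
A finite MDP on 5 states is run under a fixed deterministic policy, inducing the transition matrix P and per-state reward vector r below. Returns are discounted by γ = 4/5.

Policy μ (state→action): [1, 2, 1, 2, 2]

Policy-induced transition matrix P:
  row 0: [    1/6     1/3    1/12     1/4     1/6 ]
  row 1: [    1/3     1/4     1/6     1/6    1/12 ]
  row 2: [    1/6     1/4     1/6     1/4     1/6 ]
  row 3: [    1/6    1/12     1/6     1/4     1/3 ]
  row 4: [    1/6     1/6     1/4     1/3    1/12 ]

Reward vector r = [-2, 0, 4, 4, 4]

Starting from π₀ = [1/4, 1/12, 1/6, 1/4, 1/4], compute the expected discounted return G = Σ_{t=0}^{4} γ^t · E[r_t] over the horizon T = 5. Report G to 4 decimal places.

t=0: π = [0.2500, 0.0833, 0.1667, 0.2500, 0.2500], E[r] = 2.1667, γ^t·E[r] = 2.166667, running G = 2.166667
t=1: π = [0.1806, 0.2083, 0.1667, 0.2639, 0.1806], E[r] = 2.0833, γ^t·E[r] = 1.666667, running G = 3.833333
t=2: π = [0.2014, 0.2060, 0.1667, 0.2477, 0.1782], E[r] = 1.9676, γ^t·E[r] = 1.259259, running G = 5.092593
t=3: π = [0.2010, 0.2106, 0.1647, 0.2477, 0.1759], E[r] = 1.9514, γ^t·E[r] = 0.999111, running G = 6.091704
t=4: π = [0.2018, 0.2108, 0.1646, 0.2471, 0.1757], E[r] = 1.9461, γ^t·E[r] = 0.797129, running G = 6.888833

G = 6.8888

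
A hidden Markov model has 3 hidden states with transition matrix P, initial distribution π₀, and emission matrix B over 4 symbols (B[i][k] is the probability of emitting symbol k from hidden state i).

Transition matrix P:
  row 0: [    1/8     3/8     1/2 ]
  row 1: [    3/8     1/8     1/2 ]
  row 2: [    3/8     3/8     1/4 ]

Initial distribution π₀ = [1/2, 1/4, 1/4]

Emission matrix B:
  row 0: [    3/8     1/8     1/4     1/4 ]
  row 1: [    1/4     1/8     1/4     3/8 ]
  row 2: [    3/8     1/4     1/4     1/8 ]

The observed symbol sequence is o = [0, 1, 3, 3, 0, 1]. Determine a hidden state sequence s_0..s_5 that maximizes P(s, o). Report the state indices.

t=0: δ = [1.875e-01, 6.250e-02, 9.375e-02]  (obs o_0=0)
t=1: δ = [4.395e-03, 8.789e-03, 2.344e-02]  ψ = [2, 0, 0]  (obs o_1=1)
t=2: δ = [2.197e-03, 3.296e-03, 7.324e-04]  ψ = [2, 2, 2]  (obs o_2=3)
t=3: δ = [3.090e-04, 3.090e-04, 2.060e-04]  ψ = [1, 0, 1]  (obs o_3=3)
t=4: δ = [4.345e-05, 2.897e-05, 5.794e-05]  ψ = [1, 0, 0]  (obs o_4=0)
t=5: δ = [2.716e-06, 2.716e-06, 5.431e-06]  ψ = [2, 2, 0]  (obs o_5=1)
backtrack: best end state = 2; path = [0, 2, 0, 1, 0, 2]

path = [0, 2, 0, 1, 0, 2]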